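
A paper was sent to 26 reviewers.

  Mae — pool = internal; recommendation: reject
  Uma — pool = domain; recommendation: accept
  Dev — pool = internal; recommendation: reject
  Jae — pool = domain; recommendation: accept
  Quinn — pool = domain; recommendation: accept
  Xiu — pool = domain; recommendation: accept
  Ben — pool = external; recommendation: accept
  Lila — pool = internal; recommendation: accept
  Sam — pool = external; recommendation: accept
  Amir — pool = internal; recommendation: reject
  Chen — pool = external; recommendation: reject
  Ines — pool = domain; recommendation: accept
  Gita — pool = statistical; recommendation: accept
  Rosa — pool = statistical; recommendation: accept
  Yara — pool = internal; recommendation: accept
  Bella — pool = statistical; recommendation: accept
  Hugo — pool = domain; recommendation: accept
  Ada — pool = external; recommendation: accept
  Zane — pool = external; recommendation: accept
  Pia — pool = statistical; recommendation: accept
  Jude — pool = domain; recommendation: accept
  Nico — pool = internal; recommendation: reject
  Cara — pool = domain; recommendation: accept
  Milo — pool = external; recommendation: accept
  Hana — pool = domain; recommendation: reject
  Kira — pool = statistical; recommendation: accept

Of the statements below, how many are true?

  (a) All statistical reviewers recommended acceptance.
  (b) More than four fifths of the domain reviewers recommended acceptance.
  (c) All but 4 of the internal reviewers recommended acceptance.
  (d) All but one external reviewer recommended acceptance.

4

(a) statistical: |A| = 5, |A ∩ B| = 5; needs A ⊆ B, i.e. every element of A is in B (|A ∖ B| = 0) — true.
(b) domain: |A| = 9, |A ∩ B| = 8; needs |A ∩ B| / |A| > 4/5 — true.
(c) internal: |A| = 6, |A ∩ B| = 2; needs |A ∖ B| = 4 — true.
(d) external: |A| = 6, |A ∩ B| = 5; needs |A ∖ B| = 1 — true.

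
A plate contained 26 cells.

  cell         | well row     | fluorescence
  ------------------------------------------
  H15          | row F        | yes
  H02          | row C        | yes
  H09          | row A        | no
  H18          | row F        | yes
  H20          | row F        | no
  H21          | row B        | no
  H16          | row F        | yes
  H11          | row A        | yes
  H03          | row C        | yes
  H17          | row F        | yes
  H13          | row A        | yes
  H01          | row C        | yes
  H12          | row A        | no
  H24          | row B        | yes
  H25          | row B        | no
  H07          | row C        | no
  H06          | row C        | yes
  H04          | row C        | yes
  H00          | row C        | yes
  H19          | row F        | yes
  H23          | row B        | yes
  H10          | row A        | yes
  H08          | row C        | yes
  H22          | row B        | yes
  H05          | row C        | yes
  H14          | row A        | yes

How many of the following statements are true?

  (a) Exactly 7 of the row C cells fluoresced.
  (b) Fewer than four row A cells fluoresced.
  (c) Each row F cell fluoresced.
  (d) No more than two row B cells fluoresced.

(a) row C: |A| = 9, |A ∩ B| = 8; needs |A ∩ B| = 7 — false.
(b) row A: |A| = 6, |A ∩ B| = 4; needs |A ∩ B| < 4 — false.
(c) row F: |A| = 6, |A ∩ B| = 5; needs A ⊆ B, i.e. every element of A is in B (|A ∖ B| = 0) — false.
(d) row B: |A| = 5, |A ∩ B| = 3; needs |A ∩ B| ≤ 2 — false.

0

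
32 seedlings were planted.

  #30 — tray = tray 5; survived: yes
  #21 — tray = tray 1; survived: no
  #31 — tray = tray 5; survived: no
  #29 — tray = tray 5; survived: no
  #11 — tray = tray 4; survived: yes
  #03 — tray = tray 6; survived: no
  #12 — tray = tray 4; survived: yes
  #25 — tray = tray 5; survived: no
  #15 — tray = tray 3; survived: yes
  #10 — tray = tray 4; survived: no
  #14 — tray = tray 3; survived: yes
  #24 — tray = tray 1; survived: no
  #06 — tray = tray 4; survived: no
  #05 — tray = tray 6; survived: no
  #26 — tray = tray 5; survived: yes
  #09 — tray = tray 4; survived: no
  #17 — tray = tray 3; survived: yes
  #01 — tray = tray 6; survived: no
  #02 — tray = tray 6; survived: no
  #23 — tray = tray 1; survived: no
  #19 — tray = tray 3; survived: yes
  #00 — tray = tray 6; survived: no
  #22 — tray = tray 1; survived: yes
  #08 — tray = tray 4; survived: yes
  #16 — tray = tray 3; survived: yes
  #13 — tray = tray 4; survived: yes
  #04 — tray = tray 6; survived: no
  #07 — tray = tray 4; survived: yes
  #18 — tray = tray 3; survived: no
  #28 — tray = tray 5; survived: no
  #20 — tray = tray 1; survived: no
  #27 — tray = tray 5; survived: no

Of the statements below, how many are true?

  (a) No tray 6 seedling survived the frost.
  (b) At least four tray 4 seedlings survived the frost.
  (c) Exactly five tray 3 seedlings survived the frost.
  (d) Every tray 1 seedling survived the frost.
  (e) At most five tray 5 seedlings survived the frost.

4

(a) tray 6: |A| = 6, |A ∩ B| = 0; needs A ∩ B = ∅ (|A ∩ B| = 0) — true.
(b) tray 4: |A| = 8, |A ∩ B| = 5; needs |A ∩ B| ≥ 4 — true.
(c) tray 3: |A| = 6, |A ∩ B| = 5; needs |A ∩ B| = 5 — true.
(d) tray 1: |A| = 5, |A ∩ B| = 1; needs A ⊆ B, i.e. every element of A is in B (|A ∖ B| = 0) — false.
(e) tray 5: |A| = 7, |A ∩ B| = 2; needs |A ∩ B| ≤ 5 — true.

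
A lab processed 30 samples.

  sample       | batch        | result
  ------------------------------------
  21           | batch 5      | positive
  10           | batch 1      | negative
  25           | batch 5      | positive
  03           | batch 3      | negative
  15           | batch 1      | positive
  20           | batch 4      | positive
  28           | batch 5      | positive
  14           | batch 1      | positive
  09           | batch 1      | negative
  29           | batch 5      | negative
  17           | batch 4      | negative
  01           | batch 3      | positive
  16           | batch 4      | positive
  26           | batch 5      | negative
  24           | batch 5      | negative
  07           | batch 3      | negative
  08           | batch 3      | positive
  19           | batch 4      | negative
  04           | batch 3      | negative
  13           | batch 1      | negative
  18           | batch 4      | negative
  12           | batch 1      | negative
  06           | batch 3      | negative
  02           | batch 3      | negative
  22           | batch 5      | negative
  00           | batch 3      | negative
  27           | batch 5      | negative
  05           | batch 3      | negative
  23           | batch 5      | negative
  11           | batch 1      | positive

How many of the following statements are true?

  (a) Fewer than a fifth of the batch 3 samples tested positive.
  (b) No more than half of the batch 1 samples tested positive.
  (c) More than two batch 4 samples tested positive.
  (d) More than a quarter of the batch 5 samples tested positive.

2

(a) batch 3: |A| = 9, |A ∩ B| = 2; needs |A ∩ B| / |A| < 1/5 — false.
(b) batch 1: |A| = 7, |A ∩ B| = 3; needs |A ∩ B| ≤ |A ∖ B| — true.
(c) batch 4: |A| = 5, |A ∩ B| = 2; needs |A ∩ B| > 2 — false.
(d) batch 5: |A| = 9, |A ∩ B| = 3; needs |A ∩ B| / |A| > 1/4 — true.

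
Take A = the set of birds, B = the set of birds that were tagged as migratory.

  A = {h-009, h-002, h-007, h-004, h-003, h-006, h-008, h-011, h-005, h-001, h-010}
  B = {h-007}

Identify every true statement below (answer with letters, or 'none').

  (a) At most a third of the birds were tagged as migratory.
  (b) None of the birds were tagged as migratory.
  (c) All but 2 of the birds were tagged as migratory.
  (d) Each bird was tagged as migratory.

(a)

|A| = 11, |A ∩ B| = 1, |A ∖ B| = 10.
(a) |A ∩ B| / |A| ≤ 1/3: holds.
(b) A ∩ B = ∅ (|A ∩ B| = 0): fails.
(c) |A ∖ B| = 2: fails.
(d) A ⊆ B, i.e. every element of A is in B (|A ∖ B| = 0): fails.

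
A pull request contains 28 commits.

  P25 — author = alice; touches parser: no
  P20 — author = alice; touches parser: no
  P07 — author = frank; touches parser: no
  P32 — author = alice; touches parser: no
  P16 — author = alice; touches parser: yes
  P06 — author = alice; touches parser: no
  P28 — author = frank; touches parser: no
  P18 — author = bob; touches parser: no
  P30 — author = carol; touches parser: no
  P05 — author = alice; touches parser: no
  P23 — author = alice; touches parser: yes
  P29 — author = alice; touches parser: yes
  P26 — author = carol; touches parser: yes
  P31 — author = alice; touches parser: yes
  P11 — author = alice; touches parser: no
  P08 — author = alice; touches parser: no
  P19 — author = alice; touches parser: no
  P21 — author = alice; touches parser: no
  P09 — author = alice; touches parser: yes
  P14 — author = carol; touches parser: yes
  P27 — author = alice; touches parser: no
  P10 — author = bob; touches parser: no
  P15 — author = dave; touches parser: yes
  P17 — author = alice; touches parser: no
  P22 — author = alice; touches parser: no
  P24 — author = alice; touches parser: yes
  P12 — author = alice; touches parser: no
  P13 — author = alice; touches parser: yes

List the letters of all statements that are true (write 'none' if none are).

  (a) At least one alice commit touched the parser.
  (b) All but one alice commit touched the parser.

|A| = 20, |A ∩ B| = 7, |A ∖ B| = 13.
(a) A ∩ B ≠ ∅ (|A ∩ B| ≥ 1): holds.
(b) |A ∖ B| = 1: fails.

(a)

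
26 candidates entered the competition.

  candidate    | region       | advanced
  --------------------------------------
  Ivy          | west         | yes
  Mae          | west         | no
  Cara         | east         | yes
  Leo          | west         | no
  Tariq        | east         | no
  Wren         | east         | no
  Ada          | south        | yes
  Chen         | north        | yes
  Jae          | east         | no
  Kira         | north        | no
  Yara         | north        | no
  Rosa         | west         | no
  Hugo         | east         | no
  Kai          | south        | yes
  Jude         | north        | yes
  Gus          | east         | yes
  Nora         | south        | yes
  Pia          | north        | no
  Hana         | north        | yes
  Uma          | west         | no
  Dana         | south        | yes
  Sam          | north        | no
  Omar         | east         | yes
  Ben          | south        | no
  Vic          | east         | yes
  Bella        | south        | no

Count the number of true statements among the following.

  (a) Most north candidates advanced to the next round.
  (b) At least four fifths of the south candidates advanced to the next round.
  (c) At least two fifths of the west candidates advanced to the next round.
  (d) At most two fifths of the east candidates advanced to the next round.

0

(a) north: |A| = 7, |A ∩ B| = 3; needs |A ∩ B| > |A ∖ B| — false.
(b) south: |A| = 6, |A ∩ B| = 4; needs |A ∩ B| / |A| ≥ 4/5 — false.
(c) west: |A| = 5, |A ∩ B| = 1; needs |A ∩ B| / |A| ≥ 2/5 — false.
(d) east: |A| = 8, |A ∩ B| = 4; needs |A ∩ B| / |A| ≤ 2/5 — false.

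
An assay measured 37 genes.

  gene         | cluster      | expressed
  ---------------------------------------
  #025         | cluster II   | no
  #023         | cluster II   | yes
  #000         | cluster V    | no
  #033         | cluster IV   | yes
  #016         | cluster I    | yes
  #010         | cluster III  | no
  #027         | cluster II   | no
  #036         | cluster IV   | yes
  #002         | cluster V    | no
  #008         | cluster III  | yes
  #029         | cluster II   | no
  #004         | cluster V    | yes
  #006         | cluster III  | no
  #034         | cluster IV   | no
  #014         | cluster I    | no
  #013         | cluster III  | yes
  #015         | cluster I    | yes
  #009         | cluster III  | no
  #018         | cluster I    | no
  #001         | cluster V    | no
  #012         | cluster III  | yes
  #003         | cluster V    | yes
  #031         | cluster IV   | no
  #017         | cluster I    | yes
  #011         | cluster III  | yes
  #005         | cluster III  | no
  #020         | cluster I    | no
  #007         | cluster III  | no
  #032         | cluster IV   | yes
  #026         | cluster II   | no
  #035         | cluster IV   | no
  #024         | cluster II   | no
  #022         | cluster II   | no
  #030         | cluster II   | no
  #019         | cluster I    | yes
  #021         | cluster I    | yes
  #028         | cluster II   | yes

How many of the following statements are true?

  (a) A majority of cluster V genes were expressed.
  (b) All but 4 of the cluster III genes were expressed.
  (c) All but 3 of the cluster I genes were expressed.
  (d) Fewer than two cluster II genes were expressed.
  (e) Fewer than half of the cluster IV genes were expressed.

(a) cluster V: |A| = 5, |A ∩ B| = 2; needs |A ∩ B| > |A ∖ B| — false.
(b) cluster III: |A| = 9, |A ∩ B| = 4; needs |A ∖ B| = 4 — false.
(c) cluster I: |A| = 8, |A ∩ B| = 5; needs |A ∖ B| = 3 — true.
(d) cluster II: |A| = 9, |A ∩ B| = 2; needs |A ∩ B| < 2 — false.
(e) cluster IV: |A| = 6, |A ∩ B| = 3; needs |A ∩ B| < |A ∖ B| — false.

1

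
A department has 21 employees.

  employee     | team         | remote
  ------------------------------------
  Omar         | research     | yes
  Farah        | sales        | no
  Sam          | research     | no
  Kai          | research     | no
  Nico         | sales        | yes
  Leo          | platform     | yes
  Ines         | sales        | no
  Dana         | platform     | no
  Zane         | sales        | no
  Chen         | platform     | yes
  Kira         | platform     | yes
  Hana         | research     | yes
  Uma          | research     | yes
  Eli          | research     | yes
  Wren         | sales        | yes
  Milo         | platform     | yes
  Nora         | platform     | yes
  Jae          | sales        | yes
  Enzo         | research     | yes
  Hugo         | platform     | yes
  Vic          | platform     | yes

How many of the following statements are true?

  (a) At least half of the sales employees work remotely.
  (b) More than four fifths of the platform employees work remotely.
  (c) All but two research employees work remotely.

3

(a) sales: |A| = 6, |A ∩ B| = 3; needs |A ∩ B| ≥ |A ∖ B| — true.
(b) platform: |A| = 8, |A ∩ B| = 7; needs |A ∩ B| / |A| > 4/5 — true.
(c) research: |A| = 7, |A ∩ B| = 5; needs |A ∖ B| = 2 — true.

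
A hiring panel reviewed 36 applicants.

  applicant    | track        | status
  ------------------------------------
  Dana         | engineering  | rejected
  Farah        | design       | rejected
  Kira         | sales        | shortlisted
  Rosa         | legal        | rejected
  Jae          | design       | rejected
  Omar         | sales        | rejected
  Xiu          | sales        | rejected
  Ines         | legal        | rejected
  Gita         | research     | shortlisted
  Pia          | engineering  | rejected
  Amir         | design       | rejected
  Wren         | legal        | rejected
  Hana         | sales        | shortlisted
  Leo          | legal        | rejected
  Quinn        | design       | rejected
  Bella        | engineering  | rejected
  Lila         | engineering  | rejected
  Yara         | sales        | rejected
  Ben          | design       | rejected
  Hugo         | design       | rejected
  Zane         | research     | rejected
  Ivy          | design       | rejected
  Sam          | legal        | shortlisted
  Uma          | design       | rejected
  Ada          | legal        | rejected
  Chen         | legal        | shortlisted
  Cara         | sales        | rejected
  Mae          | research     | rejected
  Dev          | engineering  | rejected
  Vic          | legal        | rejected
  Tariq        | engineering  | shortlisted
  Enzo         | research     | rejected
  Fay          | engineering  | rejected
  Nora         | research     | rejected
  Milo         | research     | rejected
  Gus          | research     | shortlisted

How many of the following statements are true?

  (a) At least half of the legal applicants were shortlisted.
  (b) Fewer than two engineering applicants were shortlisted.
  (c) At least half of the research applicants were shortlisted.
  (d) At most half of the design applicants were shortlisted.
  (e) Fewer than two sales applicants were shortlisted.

2

(a) legal: |A| = 8, |A ∩ B| = 2; needs |A ∩ B| ≥ |A ∖ B| — false.
(b) engineering: |A| = 7, |A ∩ B| = 1; needs |A ∩ B| < 2 — true.
(c) research: |A| = 7, |A ∩ B| = 2; needs |A ∩ B| ≥ |A ∖ B| — false.
(d) design: |A| = 8, |A ∩ B| = 0; needs |A ∩ B| ≤ |A ∖ B| — true.
(e) sales: |A| = 6, |A ∩ B| = 2; needs |A ∩ B| < 2 — false.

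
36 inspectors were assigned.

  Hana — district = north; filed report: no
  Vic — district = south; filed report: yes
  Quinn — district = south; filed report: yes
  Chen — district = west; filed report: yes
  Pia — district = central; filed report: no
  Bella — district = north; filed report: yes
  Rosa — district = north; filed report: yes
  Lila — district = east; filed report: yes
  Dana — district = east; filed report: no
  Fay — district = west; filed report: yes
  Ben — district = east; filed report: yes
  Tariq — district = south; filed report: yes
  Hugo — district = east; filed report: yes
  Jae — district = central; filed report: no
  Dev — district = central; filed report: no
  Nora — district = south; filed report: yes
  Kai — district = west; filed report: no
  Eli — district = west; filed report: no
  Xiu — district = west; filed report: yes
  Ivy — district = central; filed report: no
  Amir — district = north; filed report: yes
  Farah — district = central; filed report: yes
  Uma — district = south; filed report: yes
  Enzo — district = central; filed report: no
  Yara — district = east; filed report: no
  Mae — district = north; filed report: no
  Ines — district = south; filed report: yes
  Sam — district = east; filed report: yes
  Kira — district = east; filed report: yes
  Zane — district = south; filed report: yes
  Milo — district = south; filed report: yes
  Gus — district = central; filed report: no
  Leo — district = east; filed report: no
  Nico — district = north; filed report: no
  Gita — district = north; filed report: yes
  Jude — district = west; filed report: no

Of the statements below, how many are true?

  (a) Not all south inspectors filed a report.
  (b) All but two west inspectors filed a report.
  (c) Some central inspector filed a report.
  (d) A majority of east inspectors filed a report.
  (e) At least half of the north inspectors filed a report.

3

(a) south: |A| = 8, |A ∩ B| = 8; needs A ⊄ B (|A ∖ B| ≥ 1) — false.
(b) west: |A| = 6, |A ∩ B| = 3; needs |A ∖ B| = 2 — false.
(c) central: |A| = 7, |A ∩ B| = 1; needs A ∩ B ≠ ∅ (|A ∩ B| ≥ 1) — true.
(d) east: |A| = 8, |A ∩ B| = 5; needs |A ∩ B| > |A ∖ B| — true.
(e) north: |A| = 7, |A ∩ B| = 4; needs |A ∩ B| ≥ |A ∖ B| — true.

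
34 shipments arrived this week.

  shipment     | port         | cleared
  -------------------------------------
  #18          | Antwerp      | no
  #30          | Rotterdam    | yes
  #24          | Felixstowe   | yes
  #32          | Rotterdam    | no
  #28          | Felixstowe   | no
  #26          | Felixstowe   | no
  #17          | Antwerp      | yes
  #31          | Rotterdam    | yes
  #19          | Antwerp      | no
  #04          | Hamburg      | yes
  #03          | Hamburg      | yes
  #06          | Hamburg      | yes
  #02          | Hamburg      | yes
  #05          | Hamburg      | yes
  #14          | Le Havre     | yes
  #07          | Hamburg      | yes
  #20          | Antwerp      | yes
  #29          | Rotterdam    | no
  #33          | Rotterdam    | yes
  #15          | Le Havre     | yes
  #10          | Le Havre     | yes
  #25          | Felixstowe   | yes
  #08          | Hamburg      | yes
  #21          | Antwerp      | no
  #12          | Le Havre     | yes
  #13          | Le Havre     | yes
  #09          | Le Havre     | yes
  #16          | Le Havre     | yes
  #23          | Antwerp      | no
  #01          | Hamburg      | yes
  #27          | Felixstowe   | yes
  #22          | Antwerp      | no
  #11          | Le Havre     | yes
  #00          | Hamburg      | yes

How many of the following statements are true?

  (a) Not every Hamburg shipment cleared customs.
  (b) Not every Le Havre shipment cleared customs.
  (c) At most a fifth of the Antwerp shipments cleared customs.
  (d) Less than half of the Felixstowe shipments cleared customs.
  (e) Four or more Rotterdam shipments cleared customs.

(a) Hamburg: |A| = 9, |A ∩ B| = 9; needs A ⊄ B (|A ∖ B| ≥ 1) — false.
(b) Le Havre: |A| = 8, |A ∩ B| = 8; needs A ⊄ B (|A ∖ B| ≥ 1) — false.
(c) Antwerp: |A| = 7, |A ∩ B| = 2; needs |A ∩ B| / |A| ≤ 1/5 — false.
(d) Felixstowe: |A| = 5, |A ∩ B| = 3; needs |A ∩ B| < |A ∖ B| — false.
(e) Rotterdam: |A| = 5, |A ∩ B| = 3; needs |A ∩ B| ≥ 4 — false.

0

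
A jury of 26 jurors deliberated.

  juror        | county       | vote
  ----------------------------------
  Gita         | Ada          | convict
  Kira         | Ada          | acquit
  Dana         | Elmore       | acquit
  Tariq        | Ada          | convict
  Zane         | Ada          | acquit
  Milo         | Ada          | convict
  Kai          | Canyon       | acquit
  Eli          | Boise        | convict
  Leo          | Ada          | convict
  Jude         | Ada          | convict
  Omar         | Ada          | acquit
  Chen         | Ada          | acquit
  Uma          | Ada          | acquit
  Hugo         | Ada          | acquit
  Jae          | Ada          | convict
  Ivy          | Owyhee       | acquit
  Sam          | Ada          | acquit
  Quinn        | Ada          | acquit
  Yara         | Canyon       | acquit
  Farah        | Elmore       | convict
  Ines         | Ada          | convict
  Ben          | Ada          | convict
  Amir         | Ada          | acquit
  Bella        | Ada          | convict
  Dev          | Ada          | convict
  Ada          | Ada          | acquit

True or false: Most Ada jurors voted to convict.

False

The determiner here denotes the relation: |A ∩ B| > |A ∖ B|.
|A| = 20, |A ∩ B| = 10, |A ∖ B| = 10.
10 = 10, so the statement is false.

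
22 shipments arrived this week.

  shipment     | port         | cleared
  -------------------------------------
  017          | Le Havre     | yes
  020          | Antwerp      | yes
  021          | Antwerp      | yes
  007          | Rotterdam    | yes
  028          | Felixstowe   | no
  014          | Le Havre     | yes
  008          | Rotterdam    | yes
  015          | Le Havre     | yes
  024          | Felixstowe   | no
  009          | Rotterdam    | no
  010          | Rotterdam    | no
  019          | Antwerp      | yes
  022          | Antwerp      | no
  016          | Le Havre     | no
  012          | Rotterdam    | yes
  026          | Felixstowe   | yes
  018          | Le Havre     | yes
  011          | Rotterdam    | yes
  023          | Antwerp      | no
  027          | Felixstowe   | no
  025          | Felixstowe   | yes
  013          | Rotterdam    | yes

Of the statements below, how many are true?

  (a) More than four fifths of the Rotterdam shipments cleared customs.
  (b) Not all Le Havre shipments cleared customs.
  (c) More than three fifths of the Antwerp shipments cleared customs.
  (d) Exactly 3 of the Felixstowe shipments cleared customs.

(a) Rotterdam: |A| = 7, |A ∩ B| = 5; needs |A ∩ B| / |A| > 4/5 — false.
(b) Le Havre: |A| = 5, |A ∩ B| = 4; needs A ⊄ B (|A ∖ B| ≥ 1) — true.
(c) Antwerp: |A| = 5, |A ∩ B| = 3; needs |A ∩ B| / |A| > 3/5 — false.
(d) Felixstowe: |A| = 5, |A ∩ B| = 2; needs |A ∩ B| = 3 — false.

1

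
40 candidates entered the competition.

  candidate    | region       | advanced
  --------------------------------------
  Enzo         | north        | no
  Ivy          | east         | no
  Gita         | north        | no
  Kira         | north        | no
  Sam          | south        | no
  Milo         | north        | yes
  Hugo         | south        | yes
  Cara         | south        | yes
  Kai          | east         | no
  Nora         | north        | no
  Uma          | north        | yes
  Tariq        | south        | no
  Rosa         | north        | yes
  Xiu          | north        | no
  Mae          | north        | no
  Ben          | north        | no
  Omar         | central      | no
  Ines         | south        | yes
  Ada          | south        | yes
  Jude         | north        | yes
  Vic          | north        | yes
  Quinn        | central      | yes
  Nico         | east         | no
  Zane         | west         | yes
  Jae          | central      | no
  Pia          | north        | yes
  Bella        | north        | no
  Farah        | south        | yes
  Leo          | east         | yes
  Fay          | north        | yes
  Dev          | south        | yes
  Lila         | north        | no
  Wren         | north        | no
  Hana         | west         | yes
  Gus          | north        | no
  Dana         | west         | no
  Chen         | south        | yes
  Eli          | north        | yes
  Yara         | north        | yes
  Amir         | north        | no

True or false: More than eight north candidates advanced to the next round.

True

Truth condition: |A ∩ B| > 8.
|A| = 21, |A ∩ B| = 9, |A ∖ B| = 12.
|A ∩ B| = 9, so the statement is true.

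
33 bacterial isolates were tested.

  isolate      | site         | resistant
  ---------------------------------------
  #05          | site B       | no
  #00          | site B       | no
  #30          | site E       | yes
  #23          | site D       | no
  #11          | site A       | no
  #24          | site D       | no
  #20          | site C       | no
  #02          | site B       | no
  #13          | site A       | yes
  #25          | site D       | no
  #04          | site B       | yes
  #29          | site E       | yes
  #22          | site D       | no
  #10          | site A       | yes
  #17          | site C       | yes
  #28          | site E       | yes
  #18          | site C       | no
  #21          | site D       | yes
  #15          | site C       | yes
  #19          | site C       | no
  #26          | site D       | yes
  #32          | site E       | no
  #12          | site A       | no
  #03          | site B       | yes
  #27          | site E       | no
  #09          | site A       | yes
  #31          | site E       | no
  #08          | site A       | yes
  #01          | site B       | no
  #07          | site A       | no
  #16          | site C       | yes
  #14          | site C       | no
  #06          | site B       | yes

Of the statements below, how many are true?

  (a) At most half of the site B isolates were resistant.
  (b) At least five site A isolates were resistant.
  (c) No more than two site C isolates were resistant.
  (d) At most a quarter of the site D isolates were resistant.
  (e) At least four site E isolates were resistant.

1

(a) site B: |A| = 7, |A ∩ B| = 3; needs |A ∩ B| ≤ |A ∖ B| — true.
(b) site A: |A| = 7, |A ∩ B| = 4; needs |A ∩ B| ≥ 5 — false.
(c) site C: |A| = 7, |A ∩ B| = 3; needs |A ∩ B| ≤ 2 — false.
(d) site D: |A| = 6, |A ∩ B| = 2; needs |A ∩ B| / |A| ≤ 1/4 — false.
(e) site E: |A| = 6, |A ∩ B| = 3; needs |A ∩ B| ≥ 4 — false.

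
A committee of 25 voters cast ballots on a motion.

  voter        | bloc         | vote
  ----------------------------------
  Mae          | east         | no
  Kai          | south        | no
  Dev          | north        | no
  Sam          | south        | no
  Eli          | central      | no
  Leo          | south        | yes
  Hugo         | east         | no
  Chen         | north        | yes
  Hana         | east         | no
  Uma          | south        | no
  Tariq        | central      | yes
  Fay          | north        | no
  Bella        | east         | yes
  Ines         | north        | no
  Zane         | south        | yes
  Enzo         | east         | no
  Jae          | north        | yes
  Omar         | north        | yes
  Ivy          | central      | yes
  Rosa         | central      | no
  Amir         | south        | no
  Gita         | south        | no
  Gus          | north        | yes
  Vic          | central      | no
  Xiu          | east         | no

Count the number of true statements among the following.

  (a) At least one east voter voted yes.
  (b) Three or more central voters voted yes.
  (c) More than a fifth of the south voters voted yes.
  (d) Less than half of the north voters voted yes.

2

(a) east: |A| = 6, |A ∩ B| = 1; needs A ∩ B ≠ ∅ (|A ∩ B| ≥ 1) — true.
(b) central: |A| = 5, |A ∩ B| = 2; needs |A ∩ B| ≥ 3 — false.
(c) south: |A| = 7, |A ∩ B| = 2; needs |A ∩ B| / |A| > 1/5 — true.
(d) north: |A| = 7, |A ∩ B| = 4; needs |A ∩ B| < |A ∖ B| — false.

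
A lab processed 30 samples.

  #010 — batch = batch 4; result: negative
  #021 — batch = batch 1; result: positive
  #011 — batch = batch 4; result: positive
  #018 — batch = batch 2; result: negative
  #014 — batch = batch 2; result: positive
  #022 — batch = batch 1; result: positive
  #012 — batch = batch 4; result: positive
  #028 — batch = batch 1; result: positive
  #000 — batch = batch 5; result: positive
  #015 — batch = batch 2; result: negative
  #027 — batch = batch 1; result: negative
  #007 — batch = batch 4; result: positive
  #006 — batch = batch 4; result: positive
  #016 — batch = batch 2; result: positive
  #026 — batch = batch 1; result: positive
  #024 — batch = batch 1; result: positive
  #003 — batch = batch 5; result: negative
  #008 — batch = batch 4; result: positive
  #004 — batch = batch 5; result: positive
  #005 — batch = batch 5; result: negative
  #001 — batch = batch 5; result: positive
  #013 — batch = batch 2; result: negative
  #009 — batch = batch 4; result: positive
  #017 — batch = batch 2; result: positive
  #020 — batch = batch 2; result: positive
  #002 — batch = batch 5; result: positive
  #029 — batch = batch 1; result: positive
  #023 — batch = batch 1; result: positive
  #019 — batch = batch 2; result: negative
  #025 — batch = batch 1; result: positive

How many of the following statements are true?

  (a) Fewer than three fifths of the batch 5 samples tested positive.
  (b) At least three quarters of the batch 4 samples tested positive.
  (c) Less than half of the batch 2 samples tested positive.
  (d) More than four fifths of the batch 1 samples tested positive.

2

(a) batch 5: |A| = 6, |A ∩ B| = 4; needs |A ∩ B| / |A| < 3/5 — false.
(b) batch 4: |A| = 7, |A ∩ B| = 6; needs |A ∩ B| / |A| ≥ 3/4 — true.
(c) batch 2: |A| = 8, |A ∩ B| = 4; needs |A ∩ B| < |A ∖ B| — false.
(d) batch 1: |A| = 9, |A ∩ B| = 8; needs |A ∩ B| / |A| > 4/5 — true.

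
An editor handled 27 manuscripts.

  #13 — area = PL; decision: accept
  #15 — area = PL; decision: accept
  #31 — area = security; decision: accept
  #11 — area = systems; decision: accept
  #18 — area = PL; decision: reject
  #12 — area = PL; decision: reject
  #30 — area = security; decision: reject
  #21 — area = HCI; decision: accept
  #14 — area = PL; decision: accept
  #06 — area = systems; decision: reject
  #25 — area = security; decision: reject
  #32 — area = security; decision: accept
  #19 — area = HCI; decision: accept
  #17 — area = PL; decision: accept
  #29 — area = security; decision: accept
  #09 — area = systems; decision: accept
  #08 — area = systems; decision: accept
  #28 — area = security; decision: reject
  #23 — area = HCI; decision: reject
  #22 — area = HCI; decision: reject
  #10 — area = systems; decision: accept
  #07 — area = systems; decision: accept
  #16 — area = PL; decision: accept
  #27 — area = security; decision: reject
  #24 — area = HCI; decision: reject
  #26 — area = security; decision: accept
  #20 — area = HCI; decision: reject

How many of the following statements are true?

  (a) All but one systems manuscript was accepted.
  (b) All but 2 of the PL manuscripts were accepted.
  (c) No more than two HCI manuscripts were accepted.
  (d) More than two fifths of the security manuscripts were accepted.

(a) systems: |A| = 6, |A ∩ B| = 5; needs |A ∖ B| = 1 — true.
(b) PL: |A| = 7, |A ∩ B| = 5; needs |A ∖ B| = 2 — true.
(c) HCI: |A| = 6, |A ∩ B| = 2; needs |A ∩ B| ≤ 2 — true.
(d) security: |A| = 8, |A ∩ B| = 4; needs |A ∩ B| / |A| > 2/5 — true.

4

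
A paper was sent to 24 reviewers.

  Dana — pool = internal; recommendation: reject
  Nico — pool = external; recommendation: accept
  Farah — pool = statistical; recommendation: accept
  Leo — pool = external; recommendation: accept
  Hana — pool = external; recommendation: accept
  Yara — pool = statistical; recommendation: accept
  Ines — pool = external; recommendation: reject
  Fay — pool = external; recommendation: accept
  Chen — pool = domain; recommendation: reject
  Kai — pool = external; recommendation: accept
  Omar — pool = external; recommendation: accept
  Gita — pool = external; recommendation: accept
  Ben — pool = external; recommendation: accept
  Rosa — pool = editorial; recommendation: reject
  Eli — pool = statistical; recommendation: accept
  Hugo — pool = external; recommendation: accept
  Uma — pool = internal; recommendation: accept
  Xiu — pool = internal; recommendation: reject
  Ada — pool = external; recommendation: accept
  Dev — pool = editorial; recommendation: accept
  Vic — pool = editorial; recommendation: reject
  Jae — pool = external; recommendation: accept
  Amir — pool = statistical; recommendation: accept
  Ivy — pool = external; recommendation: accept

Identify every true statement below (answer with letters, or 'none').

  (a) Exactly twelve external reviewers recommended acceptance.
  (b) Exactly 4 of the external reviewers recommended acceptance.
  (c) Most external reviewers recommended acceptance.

|A| = 13, |A ∩ B| = 12, |A ∖ B| = 1.
(a) |A ∩ B| = 12: holds.
(b) |A ∩ B| = 4: fails.
(c) |A ∩ B| > |A ∖ B|: holds.

(a), (c)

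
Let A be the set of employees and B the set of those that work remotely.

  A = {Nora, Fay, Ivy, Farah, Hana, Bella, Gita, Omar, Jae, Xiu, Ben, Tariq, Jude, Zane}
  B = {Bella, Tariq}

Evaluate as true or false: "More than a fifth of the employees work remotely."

False

Truth condition: |A ∩ B| / |A| > 1/5.
A (the restrictor) = {Nora, Fay, Ivy, Farah, Hana, Bella, Gita, Omar, Jae, Xiu, Ben, Tariq, Jude, Zane}, |A| = 14.
A ∩ B = {Bella, Tariq}, so |A ∩ B| = 2.
A ∖ B = {Nora, Fay, Ivy, Farah, Hana, Gita, Omar, Jae, Xiu, Ben, Jude, Zane}, so |A ∖ B| = 12.
|A ∩ B|/|A| = 2/14, so the statement is false.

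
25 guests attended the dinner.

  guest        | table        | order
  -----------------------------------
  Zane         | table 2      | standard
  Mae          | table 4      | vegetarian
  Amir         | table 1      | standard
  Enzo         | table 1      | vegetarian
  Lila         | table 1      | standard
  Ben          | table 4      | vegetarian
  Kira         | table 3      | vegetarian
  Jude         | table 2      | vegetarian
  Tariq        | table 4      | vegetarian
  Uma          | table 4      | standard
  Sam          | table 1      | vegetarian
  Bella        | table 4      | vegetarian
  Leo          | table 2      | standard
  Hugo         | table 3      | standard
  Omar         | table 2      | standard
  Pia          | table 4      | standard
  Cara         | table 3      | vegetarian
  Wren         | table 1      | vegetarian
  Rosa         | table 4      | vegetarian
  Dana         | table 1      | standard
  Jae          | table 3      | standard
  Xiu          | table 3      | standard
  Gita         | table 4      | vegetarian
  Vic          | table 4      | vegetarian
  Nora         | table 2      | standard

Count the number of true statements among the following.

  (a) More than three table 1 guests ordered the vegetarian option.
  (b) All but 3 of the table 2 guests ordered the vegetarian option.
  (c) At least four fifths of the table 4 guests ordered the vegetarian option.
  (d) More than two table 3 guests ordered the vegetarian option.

(a) table 1: |A| = 6, |A ∩ B| = 3; needs |A ∩ B| > 3 — false.
(b) table 2: |A| = 5, |A ∩ B| = 1; needs |A ∖ B| = 3 — false.
(c) table 4: |A| = 9, |A ∩ B| = 7; needs |A ∩ B| / |A| ≥ 4/5 — false.
(d) table 3: |A| = 5, |A ∩ B| = 2; needs |A ∩ B| > 2 — false.

0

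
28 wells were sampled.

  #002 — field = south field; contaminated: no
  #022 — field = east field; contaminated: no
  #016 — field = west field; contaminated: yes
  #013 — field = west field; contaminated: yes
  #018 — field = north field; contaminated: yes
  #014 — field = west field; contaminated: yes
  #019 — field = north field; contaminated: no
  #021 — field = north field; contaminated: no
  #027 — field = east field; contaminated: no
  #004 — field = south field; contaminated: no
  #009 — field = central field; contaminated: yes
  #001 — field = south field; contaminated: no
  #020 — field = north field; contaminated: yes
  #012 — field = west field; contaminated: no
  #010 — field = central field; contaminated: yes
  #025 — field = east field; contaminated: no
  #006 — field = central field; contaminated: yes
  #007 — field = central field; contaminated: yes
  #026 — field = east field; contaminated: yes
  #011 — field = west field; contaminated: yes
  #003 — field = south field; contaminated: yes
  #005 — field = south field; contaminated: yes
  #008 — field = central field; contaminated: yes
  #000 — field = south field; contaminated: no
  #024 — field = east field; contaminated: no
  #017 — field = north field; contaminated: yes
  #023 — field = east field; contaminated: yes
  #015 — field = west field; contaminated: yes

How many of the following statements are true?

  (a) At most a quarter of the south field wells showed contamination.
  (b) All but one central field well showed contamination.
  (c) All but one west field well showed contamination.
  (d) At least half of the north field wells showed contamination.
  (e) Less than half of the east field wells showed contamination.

3

(a) south field: |A| = 6, |A ∩ B| = 2; needs |A ∩ B| / |A| ≤ 1/4 — false.
(b) central field: |A| = 5, |A ∩ B| = 5; needs |A ∖ B| = 1 — false.
(c) west field: |A| = 6, |A ∩ B| = 5; needs |A ∖ B| = 1 — true.
(d) north field: |A| = 5, |A ∩ B| = 3; needs |A ∩ B| ≥ |A ∖ B| — true.
(e) east field: |A| = 6, |A ∩ B| = 2; needs |A ∩ B| < |A ∖ B| — true.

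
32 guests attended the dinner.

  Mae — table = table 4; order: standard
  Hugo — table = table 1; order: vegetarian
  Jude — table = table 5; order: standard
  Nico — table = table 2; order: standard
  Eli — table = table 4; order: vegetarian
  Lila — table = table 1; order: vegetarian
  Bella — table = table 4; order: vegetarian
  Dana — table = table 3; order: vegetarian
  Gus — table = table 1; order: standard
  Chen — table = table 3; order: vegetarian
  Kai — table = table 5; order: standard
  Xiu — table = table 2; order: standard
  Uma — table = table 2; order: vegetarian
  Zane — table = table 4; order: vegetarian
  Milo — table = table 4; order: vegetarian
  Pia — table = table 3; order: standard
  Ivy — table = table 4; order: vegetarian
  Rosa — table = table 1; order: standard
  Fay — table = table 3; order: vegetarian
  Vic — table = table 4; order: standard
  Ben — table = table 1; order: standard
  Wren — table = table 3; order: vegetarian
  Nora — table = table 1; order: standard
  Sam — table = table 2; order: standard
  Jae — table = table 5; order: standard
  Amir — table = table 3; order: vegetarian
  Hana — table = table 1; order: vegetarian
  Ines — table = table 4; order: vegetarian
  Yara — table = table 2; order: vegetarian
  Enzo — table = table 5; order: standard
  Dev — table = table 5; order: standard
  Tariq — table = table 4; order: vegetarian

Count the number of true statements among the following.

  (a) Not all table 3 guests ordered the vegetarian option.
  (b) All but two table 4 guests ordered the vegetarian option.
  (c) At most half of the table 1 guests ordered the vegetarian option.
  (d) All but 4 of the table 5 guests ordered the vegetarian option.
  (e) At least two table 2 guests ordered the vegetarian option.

4

(a) table 3: |A| = 6, |A ∩ B| = 5; needs A ⊄ B (|A ∖ B| ≥ 1) — true.
(b) table 4: |A| = 9, |A ∩ B| = 7; needs |A ∖ B| = 2 — true.
(c) table 1: |A| = 7, |A ∩ B| = 3; needs |A ∩ B| ≤ |A ∖ B| — true.
(d) table 5: |A| = 5, |A ∩ B| = 0; needs |A ∖ B| = 4 — false.
(e) table 2: |A| = 5, |A ∩ B| = 2; needs |A ∩ B| ≥ 2 — true.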